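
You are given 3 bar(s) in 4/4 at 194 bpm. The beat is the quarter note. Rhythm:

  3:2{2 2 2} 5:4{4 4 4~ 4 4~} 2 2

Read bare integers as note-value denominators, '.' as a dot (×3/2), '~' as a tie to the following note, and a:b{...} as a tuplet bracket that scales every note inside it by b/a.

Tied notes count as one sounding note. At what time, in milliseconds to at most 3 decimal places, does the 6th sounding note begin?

note 6 onset = 28/5b = 1731.959ms

1. 0.0ms @ 0 + 412.371ms (4/3)
2. 412.371ms @ 4/3 + 412.371ms (4/3)
3. 824.742ms @ 8/3 + 412.371ms (4/3)
4. 1237.113ms @ 4 + 247.423ms (4/5)
5. 1484.536ms @ 24/5 + 247.423ms (4/5)
6. 1731.959ms @ 28/5 + 494.845ms (8/5)
7. 2226.804ms @ 36/5 + 865.979ms (14/5)
8. 3092.784ms @ 10 + 618.557ms (2)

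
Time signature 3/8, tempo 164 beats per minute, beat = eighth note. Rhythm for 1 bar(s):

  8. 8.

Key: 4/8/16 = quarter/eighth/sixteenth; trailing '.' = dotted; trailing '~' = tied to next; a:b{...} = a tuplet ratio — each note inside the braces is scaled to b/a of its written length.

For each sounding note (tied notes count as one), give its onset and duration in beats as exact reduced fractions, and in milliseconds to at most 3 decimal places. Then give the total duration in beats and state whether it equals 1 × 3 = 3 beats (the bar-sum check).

1) 0.0ms=0b +548.78ms=3/2b
2) 548.78ms=3/2b +548.78ms=3/2b
Σ=3b of 3 (164bpm 3/8) — PASS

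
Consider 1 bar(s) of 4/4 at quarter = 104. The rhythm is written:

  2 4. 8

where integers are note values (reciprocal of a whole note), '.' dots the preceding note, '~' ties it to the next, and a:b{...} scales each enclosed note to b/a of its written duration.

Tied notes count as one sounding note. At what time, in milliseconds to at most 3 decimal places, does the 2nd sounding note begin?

note 2 onset = 2b = 1153.846ms

1. 0.0ms @ 0 + 1153.846ms (2)
2. 1153.846ms @ 2 + 865.385ms (3/2)
3. 2019.231ms @ 7/2 + 288.462ms (1/2)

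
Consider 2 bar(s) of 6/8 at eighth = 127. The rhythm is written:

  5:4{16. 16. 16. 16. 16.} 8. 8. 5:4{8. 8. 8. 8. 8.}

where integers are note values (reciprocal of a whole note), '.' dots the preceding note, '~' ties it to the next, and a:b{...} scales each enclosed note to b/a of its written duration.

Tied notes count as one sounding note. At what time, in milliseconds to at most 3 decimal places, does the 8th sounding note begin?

1. 0.0ms @ 0 + 283.465ms (3/5)
2. 283.465ms @ 3/5 + 283.465ms (3/5)
3. 566.929ms @ 6/5 + 283.465ms (3/5)
4. 850.394ms @ 9/5 + 283.465ms (3/5)
5. 1133.858ms @ 12/5 + 283.465ms (3/5)
6. 1417.323ms @ 3 + 708.661ms (3/2)
7. 2125.984ms @ 9/2 + 708.661ms (3/2)
8. 2834.646ms @ 6 + 566.929ms (6/5)
9. 3401.575ms @ 36/5 + 566.929ms (6/5)
10. 3968.504ms @ 42/5 + 566.929ms (6/5)
11. 4535.433ms @ 48/5 + 566.929ms (6/5)
12. 5102.362ms @ 54/5 + 566.929ms (6/5)

note 8 onset = 6b = 2834.646ms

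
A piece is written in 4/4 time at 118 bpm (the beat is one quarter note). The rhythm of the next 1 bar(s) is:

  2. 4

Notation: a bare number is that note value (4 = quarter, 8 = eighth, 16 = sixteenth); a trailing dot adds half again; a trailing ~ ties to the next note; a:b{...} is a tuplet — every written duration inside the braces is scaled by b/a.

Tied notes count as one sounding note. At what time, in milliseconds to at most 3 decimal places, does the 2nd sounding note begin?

1. 0.0ms @ 0 + 1525.424ms (3)
2. 1525.424ms @ 3 + 508.475ms (1)

note 2 onset = 3b = 1525.424ms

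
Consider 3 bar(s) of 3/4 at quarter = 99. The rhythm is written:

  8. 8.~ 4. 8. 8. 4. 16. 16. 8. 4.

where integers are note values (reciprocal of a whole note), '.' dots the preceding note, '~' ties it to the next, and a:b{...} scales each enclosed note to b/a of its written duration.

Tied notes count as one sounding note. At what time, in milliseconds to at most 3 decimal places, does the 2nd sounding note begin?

note 2 onset = 3/4b = 454.545ms

1. 0.0ms @ 0 + 454.545ms (3/4)
2. 454.545ms @ 3/4 + 1363.636ms (9/4)
3. 1818.182ms @ 3 + 454.545ms (3/4)
4. 2272.727ms @ 15/4 + 454.545ms (3/4)
5. 2727.273ms @ 9/2 + 909.091ms (3/2)
6. 3636.364ms @ 6 + 227.273ms (3/8)
7. 3863.636ms @ 51/8 + 227.273ms (3/8)
8. 4090.909ms @ 27/4 + 454.545ms (3/4)
9. 4545.455ms @ 15/2 + 909.091ms (3/2)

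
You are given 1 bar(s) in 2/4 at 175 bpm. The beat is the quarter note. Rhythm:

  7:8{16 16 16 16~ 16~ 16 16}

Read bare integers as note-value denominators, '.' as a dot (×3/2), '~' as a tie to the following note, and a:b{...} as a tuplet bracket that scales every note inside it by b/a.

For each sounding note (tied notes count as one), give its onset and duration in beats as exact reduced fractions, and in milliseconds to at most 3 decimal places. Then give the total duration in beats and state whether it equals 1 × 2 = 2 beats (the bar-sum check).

1) 0.0ms=0b +97.959ms=2/7b
2) 97.959ms=2/7b +97.959ms=2/7b
3) 195.918ms=4/7b +97.959ms=2/7b
4) 293.878ms=6/7b +293.878ms=6/7b
5) 587.755ms=12/7b +97.959ms=2/7b
Σ=2b of 2 (175bpm 2/4) — PASS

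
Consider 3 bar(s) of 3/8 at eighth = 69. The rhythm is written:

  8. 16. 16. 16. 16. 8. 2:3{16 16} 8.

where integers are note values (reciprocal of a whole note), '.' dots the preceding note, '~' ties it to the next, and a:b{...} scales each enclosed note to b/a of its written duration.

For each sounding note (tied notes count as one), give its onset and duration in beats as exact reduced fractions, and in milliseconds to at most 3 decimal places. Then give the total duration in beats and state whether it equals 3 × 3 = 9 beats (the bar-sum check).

1) 0.0ms=0b +1304.348ms=3/2b
2) 1304.348ms=3/2b +652.174ms=3/4b
3) 1956.522ms=9/4b +652.174ms=3/4b
4) 2608.696ms=3b +652.174ms=3/4b
5) 3260.87ms=15/4b +652.174ms=3/4b
6) 3913.043ms=9/2b +1304.348ms=3/2b
7) 5217.391ms=6b +652.174ms=3/4b
8) 5869.565ms=27/4b +652.174ms=3/4b
9) 6521.739ms=15/2b +1304.348ms=3/2b
Σ=9b of 9 (69bpm 3/8) — PASS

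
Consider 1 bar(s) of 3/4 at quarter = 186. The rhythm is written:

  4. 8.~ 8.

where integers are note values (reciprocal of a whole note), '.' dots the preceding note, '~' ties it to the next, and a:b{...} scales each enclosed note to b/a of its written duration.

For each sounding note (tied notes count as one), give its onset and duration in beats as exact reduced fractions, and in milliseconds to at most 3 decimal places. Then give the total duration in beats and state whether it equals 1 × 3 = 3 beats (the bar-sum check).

1) 0.0ms=0b +483.871ms=3/2b
2) 483.871ms=3/2b +483.871ms=3/2b
Σ=3b of 3 (186bpm 3/4) — PASS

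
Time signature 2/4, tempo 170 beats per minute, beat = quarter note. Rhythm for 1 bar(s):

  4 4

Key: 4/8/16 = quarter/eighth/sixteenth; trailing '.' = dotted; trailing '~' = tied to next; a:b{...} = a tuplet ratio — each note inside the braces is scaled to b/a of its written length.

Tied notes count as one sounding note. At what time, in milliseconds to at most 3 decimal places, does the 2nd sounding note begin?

1. 0.0ms @ 0 + 352.941ms (1)
2. 352.941ms @ 1 + 352.941ms (1)

note 2 onset = 1b = 352.941ms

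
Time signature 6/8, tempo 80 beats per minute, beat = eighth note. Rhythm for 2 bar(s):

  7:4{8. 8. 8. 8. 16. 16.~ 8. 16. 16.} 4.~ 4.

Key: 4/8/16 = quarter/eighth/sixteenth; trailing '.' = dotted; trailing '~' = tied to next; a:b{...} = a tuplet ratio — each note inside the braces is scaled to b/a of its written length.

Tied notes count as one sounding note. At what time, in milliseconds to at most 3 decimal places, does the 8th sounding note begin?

note 8 onset = 39/7b = 4178.571ms

1. 0.0ms @ 0 + 642.857ms (6/7)
2. 642.857ms @ 6/7 + 642.857ms (6/7)
3. 1285.714ms @ 12/7 + 642.857ms (6/7)
4. 1928.571ms @ 18/7 + 642.857ms (6/7)
5. 2571.429ms @ 24/7 + 321.429ms (3/7)
6. 2892.857ms @ 27/7 + 964.286ms (9/7)
7. 3857.143ms @ 36/7 + 321.429ms (3/7)
8. 4178.571ms @ 39/7 + 321.429ms (3/7)
9. 4500.0ms @ 6 + 4500.0ms (6)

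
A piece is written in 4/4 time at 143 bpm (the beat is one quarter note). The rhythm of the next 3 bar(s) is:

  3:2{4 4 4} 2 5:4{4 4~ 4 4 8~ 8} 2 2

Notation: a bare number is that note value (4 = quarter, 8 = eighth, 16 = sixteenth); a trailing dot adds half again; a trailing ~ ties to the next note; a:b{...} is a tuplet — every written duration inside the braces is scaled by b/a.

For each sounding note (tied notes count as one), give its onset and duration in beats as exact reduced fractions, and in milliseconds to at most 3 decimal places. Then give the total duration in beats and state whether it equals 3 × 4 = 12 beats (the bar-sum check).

1) 0.0ms=0b +279.72ms=2/3b
2) 279.72ms=2/3b +279.72ms=2/3b
3) 559.441ms=4/3b +279.72ms=2/3b
4) 839.161ms=2b +839.161ms=2b
5) 1678.322ms=4b +335.664ms=4/5b
6) 2013.986ms=24/5b +671.329ms=8/5b
7) 2685.315ms=32/5b +335.664ms=4/5b
8) 3020.979ms=36/5b +335.664ms=4/5b
9) 3356.643ms=8b +839.161ms=2b
10) 4195.804ms=10b +839.161ms=2b
Σ=12b of 12 (143bpm 4/4) — PASS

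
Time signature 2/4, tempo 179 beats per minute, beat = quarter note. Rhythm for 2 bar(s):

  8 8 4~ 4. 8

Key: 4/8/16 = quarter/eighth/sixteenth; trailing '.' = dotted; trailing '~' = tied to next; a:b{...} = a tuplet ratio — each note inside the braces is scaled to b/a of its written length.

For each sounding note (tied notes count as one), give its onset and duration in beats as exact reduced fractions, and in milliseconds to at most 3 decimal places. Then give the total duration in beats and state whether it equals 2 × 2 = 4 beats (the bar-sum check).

1) 0.0ms=0b +167.598ms=1/2b
2) 167.598ms=1/2b +167.598ms=1/2b
3) 335.196ms=1b +837.989ms=5/2b
4) 1173.184ms=7/2b +167.598ms=1/2b
Σ=4b of 4 (179bpm 2/4) — PASS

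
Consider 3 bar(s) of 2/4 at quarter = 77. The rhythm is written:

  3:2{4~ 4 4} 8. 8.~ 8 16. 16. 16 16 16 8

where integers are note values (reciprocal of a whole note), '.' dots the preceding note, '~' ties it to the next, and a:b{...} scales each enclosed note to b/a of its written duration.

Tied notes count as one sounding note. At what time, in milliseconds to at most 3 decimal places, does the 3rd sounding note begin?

note 3 onset = 2b = 1558.442ms

1. 0.0ms @ 0 + 1038.961ms (4/3)
2. 1038.961ms @ 4/3 + 519.481ms (2/3)
3. 1558.442ms @ 2 + 584.416ms (3/4)
4. 2142.857ms @ 11/4 + 974.026ms (5/4)
5. 3116.883ms @ 4 + 292.208ms (3/8)
6. 3409.091ms @ 35/8 + 292.208ms (3/8)
7. 3701.299ms @ 19/4 + 194.805ms (1/4)
8. 3896.104ms @ 5 + 194.805ms (1/4)
9. 4090.909ms @ 21/4 + 194.805ms (1/4)
10. 4285.714ms @ 11/2 + 389.61ms (1/2)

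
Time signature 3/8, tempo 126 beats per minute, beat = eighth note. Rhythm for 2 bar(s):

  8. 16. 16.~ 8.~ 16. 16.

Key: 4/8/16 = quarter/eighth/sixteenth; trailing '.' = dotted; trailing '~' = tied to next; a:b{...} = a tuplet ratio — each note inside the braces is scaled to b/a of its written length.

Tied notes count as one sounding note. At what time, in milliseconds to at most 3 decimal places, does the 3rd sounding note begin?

1. 0.0ms @ 0 + 714.286ms (3/2)
2. 714.286ms @ 3/2 + 357.143ms (3/4)
3. 1071.429ms @ 9/4 + 1428.571ms (3)
4. 2500.0ms @ 21/4 + 357.143ms (3/4)

note 3 onset = 9/4b = 1071.429ms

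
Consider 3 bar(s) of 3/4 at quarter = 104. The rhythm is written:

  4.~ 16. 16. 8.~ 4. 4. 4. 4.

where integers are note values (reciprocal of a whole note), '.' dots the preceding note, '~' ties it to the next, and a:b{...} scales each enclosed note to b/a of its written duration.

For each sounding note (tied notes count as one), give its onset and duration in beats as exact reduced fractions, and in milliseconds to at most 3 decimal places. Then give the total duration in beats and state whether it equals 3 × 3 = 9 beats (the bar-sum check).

1) 0.0ms=0b +1081.731ms=15/8b
2) 1081.731ms=15/8b +216.346ms=3/8b
3) 1298.077ms=9/4b +1298.077ms=9/4b
4) 2596.154ms=9/2b +865.385ms=3/2b
5) 3461.538ms=6b +865.385ms=3/2b
6) 4326.923ms=15/2b +865.385ms=3/2b
Σ=9b of 9 (104bpm 3/4) — PASS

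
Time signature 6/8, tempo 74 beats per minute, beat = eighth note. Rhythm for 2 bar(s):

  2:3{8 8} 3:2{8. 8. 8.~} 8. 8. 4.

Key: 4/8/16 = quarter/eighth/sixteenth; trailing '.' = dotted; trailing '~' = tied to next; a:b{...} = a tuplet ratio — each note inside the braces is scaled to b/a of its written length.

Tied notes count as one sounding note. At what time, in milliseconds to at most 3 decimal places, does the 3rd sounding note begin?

note 3 onset = 3b = 2432.432ms

1. 0.0ms @ 0 + 1216.216ms (3/2)
2. 1216.216ms @ 3/2 + 1216.216ms (3/2)
3. 2432.432ms @ 3 + 810.811ms (1)
4. 3243.243ms @ 4 + 810.811ms (1)
5. 4054.054ms @ 5 + 2027.027ms (5/2)
6. 6081.081ms @ 15/2 + 1216.216ms (3/2)
7. 7297.297ms @ 9 + 2432.432ms (3)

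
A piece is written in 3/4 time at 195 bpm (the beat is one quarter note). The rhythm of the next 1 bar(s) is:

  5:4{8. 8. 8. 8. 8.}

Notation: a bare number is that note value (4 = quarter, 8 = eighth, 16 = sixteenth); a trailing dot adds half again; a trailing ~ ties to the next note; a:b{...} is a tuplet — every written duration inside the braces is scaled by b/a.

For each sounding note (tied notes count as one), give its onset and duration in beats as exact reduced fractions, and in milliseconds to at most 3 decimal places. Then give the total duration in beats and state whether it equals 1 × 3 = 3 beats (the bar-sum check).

1) 0.0ms=0b +184.615ms=3/5b
2) 184.615ms=3/5b +184.615ms=3/5b
3) 369.231ms=6/5b +184.615ms=3/5b
4) 553.846ms=9/5b +184.615ms=3/5b
5) 738.462ms=12/5b +184.615ms=3/5b
Σ=3b of 3 (195bpm 3/4) — PASS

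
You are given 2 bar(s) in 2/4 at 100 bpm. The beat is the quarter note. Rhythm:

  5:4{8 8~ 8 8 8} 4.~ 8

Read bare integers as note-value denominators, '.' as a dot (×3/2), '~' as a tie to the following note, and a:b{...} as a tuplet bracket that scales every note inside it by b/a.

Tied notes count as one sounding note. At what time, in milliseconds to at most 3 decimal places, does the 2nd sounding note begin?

1. 0.0ms @ 0 + 240.0ms (2/5)
2. 240.0ms @ 2/5 + 480.0ms (4/5)
3. 720.0ms @ 6/5 + 240.0ms (2/5)
4. 960.0ms @ 8/5 + 240.0ms (2/5)
5. 1200.0ms @ 2 + 1200.0ms (2)

note 2 onset = 2/5b = 240.0ms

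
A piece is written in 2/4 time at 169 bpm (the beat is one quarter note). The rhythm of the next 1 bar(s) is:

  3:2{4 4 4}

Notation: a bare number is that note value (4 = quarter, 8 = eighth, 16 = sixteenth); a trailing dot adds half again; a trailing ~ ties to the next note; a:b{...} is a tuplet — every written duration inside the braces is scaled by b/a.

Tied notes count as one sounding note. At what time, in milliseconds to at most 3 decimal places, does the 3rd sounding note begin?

1. 0.0ms @ 0 + 236.686ms (2/3)
2. 236.686ms @ 2/3 + 236.686ms (2/3)
3. 473.373ms @ 4/3 + 236.686ms (2/3)

note 3 onset = 4/3b = 473.373ms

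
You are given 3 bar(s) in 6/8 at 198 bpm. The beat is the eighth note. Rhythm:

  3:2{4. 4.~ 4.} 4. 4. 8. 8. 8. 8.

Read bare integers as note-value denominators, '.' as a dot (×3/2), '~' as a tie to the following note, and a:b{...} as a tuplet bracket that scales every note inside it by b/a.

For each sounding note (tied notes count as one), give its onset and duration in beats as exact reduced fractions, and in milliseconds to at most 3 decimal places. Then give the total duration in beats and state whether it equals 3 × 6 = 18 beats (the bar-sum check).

1) 0.0ms=0b +606.061ms=2b
2) 606.061ms=2b +1212.121ms=4b
3) 1818.182ms=6b +909.091ms=3b
4) 2727.273ms=9b +909.091ms=3b
5) 3636.364ms=12b +454.545ms=3/2b
6) 4090.909ms=27/2b +454.545ms=3/2b
7) 4545.455ms=15b +454.545ms=3/2b
8) 5000.0ms=33/2b +454.545ms=3/2b
Σ=18b of 18 (198bpm 6/8) — PASS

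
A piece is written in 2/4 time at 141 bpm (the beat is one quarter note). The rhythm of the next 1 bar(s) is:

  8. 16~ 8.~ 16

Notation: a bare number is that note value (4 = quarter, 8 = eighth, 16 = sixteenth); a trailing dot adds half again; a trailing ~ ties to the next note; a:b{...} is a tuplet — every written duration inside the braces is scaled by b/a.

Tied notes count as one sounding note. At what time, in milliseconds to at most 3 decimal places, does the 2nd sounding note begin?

1. 0.0ms @ 0 + 319.149ms (3/4)
2. 319.149ms @ 3/4 + 531.915ms (5/4)

note 2 onset = 3/4b = 319.149ms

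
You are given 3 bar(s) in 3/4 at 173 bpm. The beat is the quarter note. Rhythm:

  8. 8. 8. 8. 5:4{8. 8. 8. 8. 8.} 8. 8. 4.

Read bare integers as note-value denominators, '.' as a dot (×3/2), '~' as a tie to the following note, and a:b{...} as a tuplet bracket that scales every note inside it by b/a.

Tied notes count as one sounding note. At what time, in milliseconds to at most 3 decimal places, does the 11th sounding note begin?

1. 0.0ms @ 0 + 260.116ms (3/4)
2. 260.116ms @ 3/4 + 260.116ms (3/4)
3. 520.231ms @ 3/2 + 260.116ms (3/4)
4. 780.347ms @ 9/4 + 260.116ms (3/4)
5. 1040.462ms @ 3 + 208.092ms (3/5)
6. 1248.555ms @ 18/5 + 208.092ms (3/5)
7. 1456.647ms @ 21/5 + 208.092ms (3/5)
8. 1664.74ms @ 24/5 + 208.092ms (3/5)
9. 1872.832ms @ 27/5 + 208.092ms (3/5)
10. 2080.925ms @ 6 + 260.116ms (3/4)
11. 2341.04ms @ 27/4 + 260.116ms (3/4)
12. 2601.156ms @ 15/2 + 520.231ms (3/2)

note 11 onset = 27/4b = 2341.04ms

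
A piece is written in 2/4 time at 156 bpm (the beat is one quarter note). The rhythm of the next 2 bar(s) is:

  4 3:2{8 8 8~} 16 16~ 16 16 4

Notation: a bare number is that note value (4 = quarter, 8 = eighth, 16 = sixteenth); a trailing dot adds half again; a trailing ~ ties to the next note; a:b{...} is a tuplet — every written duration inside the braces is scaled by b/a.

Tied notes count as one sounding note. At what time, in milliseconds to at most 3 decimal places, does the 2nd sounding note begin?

note 2 onset = 1b = 384.615ms

1. 0.0ms @ 0 + 384.615ms (1)
2. 384.615ms @ 1 + 128.205ms (1/3)
3. 512.821ms @ 4/3 + 128.205ms (1/3)
4. 641.026ms @ 5/3 + 224.359ms (7/12)
5. 865.385ms @ 9/4 + 192.308ms (1/2)
6. 1057.692ms @ 11/4 + 96.154ms (1/4)
7. 1153.846ms @ 3 + 384.615ms (1)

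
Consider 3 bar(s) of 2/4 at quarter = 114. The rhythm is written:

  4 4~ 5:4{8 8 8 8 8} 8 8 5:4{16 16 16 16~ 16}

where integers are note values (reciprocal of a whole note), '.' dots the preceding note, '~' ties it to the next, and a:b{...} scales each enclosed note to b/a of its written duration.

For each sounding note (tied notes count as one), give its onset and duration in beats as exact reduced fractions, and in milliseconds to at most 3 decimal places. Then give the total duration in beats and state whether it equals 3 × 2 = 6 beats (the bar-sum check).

1) 0.0ms=0b +526.316ms=1b
2) 526.316ms=1b +736.842ms=7/5b
3) 1263.158ms=12/5b +210.526ms=2/5b
4) 1473.684ms=14/5b +210.526ms=2/5b
5) 1684.211ms=16/5b +210.526ms=2/5b
6) 1894.737ms=18/5b +210.526ms=2/5b
7) 2105.263ms=4b +263.158ms=1/2b
8) 2368.421ms=9/2b +263.158ms=1/2b
9) 2631.579ms=5b +105.263ms=1/5b
10) 2736.842ms=26/5b +105.263ms=1/5b
11) 2842.105ms=27/5b +105.263ms=1/5b
12) 2947.368ms=28/5b +210.526ms=2/5b
Σ=6b of 6 (114bpm 2/4) — PASS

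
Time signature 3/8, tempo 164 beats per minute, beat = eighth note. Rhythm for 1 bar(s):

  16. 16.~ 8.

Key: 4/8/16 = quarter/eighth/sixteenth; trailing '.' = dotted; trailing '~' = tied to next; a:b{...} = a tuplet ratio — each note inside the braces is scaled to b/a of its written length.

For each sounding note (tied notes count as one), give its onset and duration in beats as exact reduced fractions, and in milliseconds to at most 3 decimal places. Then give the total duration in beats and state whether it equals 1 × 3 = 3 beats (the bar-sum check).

1) 0.0ms=0b +274.39ms=3/4b
2) 274.39ms=3/4b +823.171ms=9/4b
Σ=3b of 3 (164bpm 3/8) — PASS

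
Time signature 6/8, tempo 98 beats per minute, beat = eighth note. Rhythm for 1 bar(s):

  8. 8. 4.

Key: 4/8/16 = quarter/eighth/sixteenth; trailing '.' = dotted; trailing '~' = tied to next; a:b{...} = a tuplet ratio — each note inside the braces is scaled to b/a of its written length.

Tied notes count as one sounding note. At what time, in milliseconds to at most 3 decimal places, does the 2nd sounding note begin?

note 2 onset = 3/2b = 918.367ms

1. 0.0ms @ 0 + 918.367ms (3/2)
2. 918.367ms @ 3/2 + 918.367ms (3/2)
3. 1836.735ms @ 3 + 1836.735ms (3)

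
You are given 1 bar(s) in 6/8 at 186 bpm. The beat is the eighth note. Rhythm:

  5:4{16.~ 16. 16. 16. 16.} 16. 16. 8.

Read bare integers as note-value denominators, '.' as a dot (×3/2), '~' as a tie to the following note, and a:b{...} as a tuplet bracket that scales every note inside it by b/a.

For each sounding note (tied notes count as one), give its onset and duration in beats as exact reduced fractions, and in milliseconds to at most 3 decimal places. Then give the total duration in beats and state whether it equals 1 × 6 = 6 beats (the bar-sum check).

1) 0.0ms=0b +387.097ms=6/5b
2) 387.097ms=6/5b +193.548ms=3/5b
3) 580.645ms=9/5b +193.548ms=3/5b
4) 774.194ms=12/5b +193.548ms=3/5b
5) 967.742ms=3b +241.935ms=3/4b
6) 1209.677ms=15/4b +241.935ms=3/4b
7) 1451.613ms=9/2b +483.871ms=3/2b
Σ=6b of 6 (186bpm 6/8) — PASS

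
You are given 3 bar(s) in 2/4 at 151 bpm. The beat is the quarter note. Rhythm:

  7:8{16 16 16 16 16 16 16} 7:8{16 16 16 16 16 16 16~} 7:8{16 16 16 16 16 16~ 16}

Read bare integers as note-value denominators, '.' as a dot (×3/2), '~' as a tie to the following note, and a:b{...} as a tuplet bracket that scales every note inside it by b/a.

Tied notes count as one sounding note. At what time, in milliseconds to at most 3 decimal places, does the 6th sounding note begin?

1. 0.0ms @ 0 + 113.529ms (2/7)
2. 113.529ms @ 2/7 + 113.529ms (2/7)
3. 227.058ms @ 4/7 + 113.529ms (2/7)
4. 340.587ms @ 6/7 + 113.529ms (2/7)
5. 454.115ms @ 8/7 + 113.529ms (2/7)
6. 567.644ms @ 10/7 + 113.529ms (2/7)
7. 681.173ms @ 12/7 + 113.529ms (2/7)
8. 794.702ms @ 2 + 113.529ms (2/7)
9. 908.231ms @ 16/7 + 113.529ms (2/7)
10. 1021.76ms @ 18/7 + 113.529ms (2/7)
11. 1135.289ms @ 20/7 + 113.529ms (2/7)
12. 1248.817ms @ 22/7 + 113.529ms (2/7)
13. 1362.346ms @ 24/7 + 113.529ms (2/7)
14. 1475.875ms @ 26/7 + 227.058ms (4/7)
15. 1702.933ms @ 30/7 + 113.529ms (2/7)
16. 1816.462ms @ 32/7 + 113.529ms (2/7)
17. 1929.991ms @ 34/7 + 113.529ms (2/7)
18. 2043.519ms @ 36/7 + 113.529ms (2/7)
19. 2157.048ms @ 38/7 + 227.058ms (4/7)

note 6 onset = 10/7b = 567.644ms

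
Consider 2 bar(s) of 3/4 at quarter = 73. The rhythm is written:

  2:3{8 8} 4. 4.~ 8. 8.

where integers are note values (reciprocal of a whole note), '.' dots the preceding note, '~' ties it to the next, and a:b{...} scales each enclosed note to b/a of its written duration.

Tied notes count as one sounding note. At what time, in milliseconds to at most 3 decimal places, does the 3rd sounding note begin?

note 3 onset = 3/2b = 1232.877ms

1. 0.0ms @ 0 + 616.438ms (3/4)
2. 616.438ms @ 3/4 + 616.438ms (3/4)
3. 1232.877ms @ 3/2 + 1232.877ms (3/2)
4. 2465.753ms @ 3 + 1849.315ms (9/4)
5. 4315.068ms @ 21/4 + 616.438ms (3/4)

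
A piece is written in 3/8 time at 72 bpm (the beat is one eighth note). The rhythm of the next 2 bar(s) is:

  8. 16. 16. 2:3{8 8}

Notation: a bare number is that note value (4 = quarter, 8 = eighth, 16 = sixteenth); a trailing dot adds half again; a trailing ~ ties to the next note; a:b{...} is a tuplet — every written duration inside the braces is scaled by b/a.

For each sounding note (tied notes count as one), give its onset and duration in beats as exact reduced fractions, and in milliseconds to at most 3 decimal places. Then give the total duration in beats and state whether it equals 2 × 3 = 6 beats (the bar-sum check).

1) 0.0ms=0b +1250.0ms=3/2b
2) 1250.0ms=3/2b +625.0ms=3/4b
3) 1875.0ms=9/4b +625.0ms=3/4b
4) 2500.0ms=3b +1250.0ms=3/2b
5) 3750.0ms=9/2b +1250.0ms=3/2b
Σ=6b of 6 (72bpm 3/8) — PASS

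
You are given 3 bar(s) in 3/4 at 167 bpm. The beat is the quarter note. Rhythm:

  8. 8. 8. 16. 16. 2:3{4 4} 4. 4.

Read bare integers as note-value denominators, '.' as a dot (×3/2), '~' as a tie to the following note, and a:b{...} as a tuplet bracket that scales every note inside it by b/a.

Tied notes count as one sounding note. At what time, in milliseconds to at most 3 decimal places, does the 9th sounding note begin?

1. 0.0ms @ 0 + 269.461ms (3/4)
2. 269.461ms @ 3/4 + 269.461ms (3/4)
3. 538.922ms @ 3/2 + 269.461ms (3/4)
4. 808.383ms @ 9/4 + 134.731ms (3/8)
5. 943.114ms @ 21/8 + 134.731ms (3/8)
6. 1077.844ms @ 3 + 538.922ms (3/2)
7. 1616.766ms @ 9/2 + 538.922ms (3/2)
8. 2155.689ms @ 6 + 538.922ms (3/2)
9. 2694.611ms @ 15/2 + 538.922ms (3/2)

note 9 onset = 15/2b = 2694.611ms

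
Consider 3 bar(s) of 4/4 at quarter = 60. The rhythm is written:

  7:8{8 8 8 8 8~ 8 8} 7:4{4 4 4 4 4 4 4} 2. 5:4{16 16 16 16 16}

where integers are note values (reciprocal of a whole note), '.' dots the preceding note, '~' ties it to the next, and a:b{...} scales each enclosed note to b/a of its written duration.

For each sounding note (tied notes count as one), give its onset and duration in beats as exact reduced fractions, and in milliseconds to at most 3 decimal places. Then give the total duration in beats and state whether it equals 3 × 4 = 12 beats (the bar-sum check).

1) 0.0ms=0b +571.429ms=4/7b
2) 571.429ms=4/7b +571.429ms=4/7b
3) 1142.857ms=8/7b +571.429ms=4/7b
4) 1714.286ms=12/7b +571.429ms=4/7b
5) 2285.714ms=16/7b +1142.857ms=8/7b
6) 3428.571ms=24/7b +571.429ms=4/7b
7) 4000.0ms=4b +571.429ms=4/7b
8) 4571.429ms=32/7b +571.429ms=4/7b
9) 5142.857ms=36/7b +571.429ms=4/7b
10) 5714.286ms=40/7b +571.429ms=4/7b
11) 6285.714ms=44/7b +571.429ms=4/7b
12) 6857.143ms=48/7b +571.429ms=4/7b
13) 7428.571ms=52/7b +571.429ms=4/7b
14) 8000.0ms=8b +3000.0ms=3b
15) 11000.0ms=11b +200.0ms=1/5b
16) 11200.0ms=56/5b +200.0ms=1/5b
17) 11400.0ms=57/5b +200.0ms=1/5b
18) 11600.0ms=58/5b +200.0ms=1/5b
19) 11800.0ms=59/5b +200.0ms=1/5b
Σ=12b of 12 (60bpm 4/4) — PASS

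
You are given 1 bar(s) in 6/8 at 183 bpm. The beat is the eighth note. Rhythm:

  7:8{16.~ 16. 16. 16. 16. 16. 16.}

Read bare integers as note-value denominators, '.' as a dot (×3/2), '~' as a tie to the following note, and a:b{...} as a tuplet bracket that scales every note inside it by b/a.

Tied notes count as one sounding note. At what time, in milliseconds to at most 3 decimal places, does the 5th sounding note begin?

note 5 onset = 30/7b = 1405.152ms

1. 0.0ms @ 0 + 562.061ms (12/7)
2. 562.061ms @ 12/7 + 281.03ms (6/7)
3. 843.091ms @ 18/7 + 281.03ms (6/7)
4. 1124.122ms @ 24/7 + 281.03ms (6/7)
5. 1405.152ms @ 30/7 + 281.03ms (6/7)
6. 1686.183ms @ 36/7 + 281.03ms (6/7)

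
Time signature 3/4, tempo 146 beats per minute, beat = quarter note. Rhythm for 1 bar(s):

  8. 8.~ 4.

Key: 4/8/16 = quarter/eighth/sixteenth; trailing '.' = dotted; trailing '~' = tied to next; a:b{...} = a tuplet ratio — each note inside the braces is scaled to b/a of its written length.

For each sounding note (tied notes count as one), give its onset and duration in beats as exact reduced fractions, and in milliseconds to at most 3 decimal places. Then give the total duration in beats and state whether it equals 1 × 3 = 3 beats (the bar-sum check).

1) 0.0ms=0b +308.219ms=3/4b
2) 308.219ms=3/4b +924.658ms=9/4b
Σ=3b of 3 (146bpm 3/4) — PASS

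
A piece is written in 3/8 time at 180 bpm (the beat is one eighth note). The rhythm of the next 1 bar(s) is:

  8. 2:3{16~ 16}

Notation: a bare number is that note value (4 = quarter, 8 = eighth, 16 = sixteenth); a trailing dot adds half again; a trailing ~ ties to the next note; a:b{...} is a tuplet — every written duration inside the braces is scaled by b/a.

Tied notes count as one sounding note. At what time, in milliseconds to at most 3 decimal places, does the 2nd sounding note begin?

1. 0.0ms @ 0 + 500.0ms (3/2)
2. 500.0ms @ 3/2 + 500.0ms (3/2)

note 2 onset = 3/2b = 500.0ms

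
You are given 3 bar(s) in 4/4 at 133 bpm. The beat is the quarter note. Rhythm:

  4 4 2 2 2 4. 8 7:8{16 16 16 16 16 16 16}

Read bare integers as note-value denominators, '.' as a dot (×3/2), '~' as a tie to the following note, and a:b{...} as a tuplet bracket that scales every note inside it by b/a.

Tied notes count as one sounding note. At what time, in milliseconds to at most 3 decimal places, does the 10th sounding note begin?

note 10 onset = 74/7b = 4769.066ms

1. 0.0ms @ 0 + 451.128ms (1)
2. 451.128ms @ 1 + 451.128ms (1)
3. 902.256ms @ 2 + 902.256ms (2)
4. 1804.511ms @ 4 + 902.256ms (2)
5. 2706.767ms @ 6 + 902.256ms (2)
6. 3609.023ms @ 8 + 676.692ms (3/2)
7. 4285.714ms @ 19/2 + 225.564ms (1/2)
8. 4511.278ms @ 10 + 128.894ms (2/7)
9. 4640.172ms @ 72/7 + 128.894ms (2/7)
10. 4769.066ms @ 74/7 + 128.894ms (2/7)
11. 4897.959ms @ 76/7 + 128.894ms (2/7)
12. 5026.853ms @ 78/7 + 128.894ms (2/7)
13. 5155.747ms @ 80/7 + 128.894ms (2/7)
14. 5284.64ms @ 82/7 + 128.894ms (2/7)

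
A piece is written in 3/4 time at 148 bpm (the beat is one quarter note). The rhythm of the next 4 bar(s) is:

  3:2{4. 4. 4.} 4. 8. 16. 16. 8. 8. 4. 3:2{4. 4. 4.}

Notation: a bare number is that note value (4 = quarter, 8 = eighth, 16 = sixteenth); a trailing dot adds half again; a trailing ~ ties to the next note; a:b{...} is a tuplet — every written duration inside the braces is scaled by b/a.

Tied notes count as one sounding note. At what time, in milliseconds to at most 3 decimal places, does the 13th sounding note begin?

note 13 onset = 11b = 4459.459ms

1. 0.0ms @ 0 + 405.405ms (1)
2. 405.405ms @ 1 + 405.405ms (1)
3. 810.811ms @ 2 + 405.405ms (1)
4. 1216.216ms @ 3 + 608.108ms (3/2)
5. 1824.324ms @ 9/2 + 304.054ms (3/4)
6. 2128.378ms @ 21/4 + 152.027ms (3/8)
7. 2280.405ms @ 45/8 + 152.027ms (3/8)
8. 2432.432ms @ 6 + 304.054ms (3/4)
9. 2736.486ms @ 27/4 + 304.054ms (3/4)
10. 3040.541ms @ 15/2 + 608.108ms (3/2)
11. 3648.649ms @ 9 + 405.405ms (1)
12. 4054.054ms @ 10 + 405.405ms (1)
13. 4459.459ms @ 11 + 405.405ms (1)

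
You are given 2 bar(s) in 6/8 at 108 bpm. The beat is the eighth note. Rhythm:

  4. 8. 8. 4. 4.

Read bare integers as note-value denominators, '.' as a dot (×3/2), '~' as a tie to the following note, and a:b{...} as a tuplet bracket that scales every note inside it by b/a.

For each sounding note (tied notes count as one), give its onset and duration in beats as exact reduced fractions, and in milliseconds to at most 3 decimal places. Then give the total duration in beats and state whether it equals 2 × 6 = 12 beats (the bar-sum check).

1) 0.0ms=0b +1666.667ms=3b
2) 1666.667ms=3b +833.333ms=3/2b
3) 2500.0ms=9/2b +833.333ms=3/2b
4) 3333.333ms=6b +1666.667ms=3b
5) 5000.0ms=9b +1666.667ms=3b
Σ=12b of 12 (108bpm 6/8) — PASS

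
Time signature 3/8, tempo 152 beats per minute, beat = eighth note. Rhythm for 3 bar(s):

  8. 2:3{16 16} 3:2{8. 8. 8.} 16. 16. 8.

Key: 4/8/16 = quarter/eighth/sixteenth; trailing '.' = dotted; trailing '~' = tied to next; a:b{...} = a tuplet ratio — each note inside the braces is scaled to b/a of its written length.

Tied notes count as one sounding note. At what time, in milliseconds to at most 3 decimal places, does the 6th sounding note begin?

note 6 onset = 5b = 1973.684ms

1. 0.0ms @ 0 + 592.105ms (3/2)
2. 592.105ms @ 3/2 + 296.053ms (3/4)
3. 888.158ms @ 9/4 + 296.053ms (3/4)
4. 1184.211ms @ 3 + 394.737ms (1)
5. 1578.947ms @ 4 + 394.737ms (1)
6. 1973.684ms @ 5 + 394.737ms (1)
7. 2368.421ms @ 6 + 296.053ms (3/4)
8. 2664.474ms @ 27/4 + 296.053ms (3/4)
9. 2960.526ms @ 15/2 + 592.105ms (3/2)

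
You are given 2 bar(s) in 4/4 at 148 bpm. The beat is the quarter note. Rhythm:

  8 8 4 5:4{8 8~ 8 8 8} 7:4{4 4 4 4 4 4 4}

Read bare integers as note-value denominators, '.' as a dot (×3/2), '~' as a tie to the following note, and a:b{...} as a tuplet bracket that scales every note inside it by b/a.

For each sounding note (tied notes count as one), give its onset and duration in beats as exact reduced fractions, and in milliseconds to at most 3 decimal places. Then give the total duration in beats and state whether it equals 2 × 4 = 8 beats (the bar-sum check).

1) 0.0ms=0b +202.703ms=1/2b
2) 202.703ms=1/2b +202.703ms=1/2b
3) 405.405ms=1b +405.405ms=1b
4) 810.811ms=2b +162.162ms=2/5b
5) 972.973ms=12/5b +324.324ms=4/5b
6) 1297.297ms=16/5b +162.162ms=2/5b
7) 1459.459ms=18/5b +162.162ms=2/5b
8) 1621.622ms=4b +231.66ms=4/7b
9) 1853.282ms=32/7b +231.66ms=4/7b
10) 2084.942ms=36/7b +231.66ms=4/7b
11) 2316.602ms=40/7b +231.66ms=4/7b
12) 2548.263ms=44/7b +231.66ms=4/7b
13) 2779.923ms=48/7b +231.66ms=4/7b
14) 3011.583ms=52/7b +231.66ms=4/7b
Σ=8b of 8 (148bpm 4/4) — PASS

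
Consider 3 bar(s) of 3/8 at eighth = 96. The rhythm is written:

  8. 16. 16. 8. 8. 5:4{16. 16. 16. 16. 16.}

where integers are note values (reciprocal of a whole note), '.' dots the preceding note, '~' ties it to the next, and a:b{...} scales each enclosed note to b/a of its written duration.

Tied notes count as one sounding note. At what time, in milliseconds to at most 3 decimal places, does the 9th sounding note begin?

note 9 onset = 39/5b = 4875.0ms

1. 0.0ms @ 0 + 937.5ms (3/2)
2. 937.5ms @ 3/2 + 468.75ms (3/4)
3. 1406.25ms @ 9/4 + 468.75ms (3/4)
4. 1875.0ms @ 3 + 937.5ms (3/2)
5. 2812.5ms @ 9/2 + 937.5ms (3/2)
6. 3750.0ms @ 6 + 375.0ms (3/5)
7. 4125.0ms @ 33/5 + 375.0ms (3/5)
8. 4500.0ms @ 36/5 + 375.0ms (3/5)
9. 4875.0ms @ 39/5 + 375.0ms (3/5)
10. 5250.0ms @ 42/5 + 375.0ms (3/5)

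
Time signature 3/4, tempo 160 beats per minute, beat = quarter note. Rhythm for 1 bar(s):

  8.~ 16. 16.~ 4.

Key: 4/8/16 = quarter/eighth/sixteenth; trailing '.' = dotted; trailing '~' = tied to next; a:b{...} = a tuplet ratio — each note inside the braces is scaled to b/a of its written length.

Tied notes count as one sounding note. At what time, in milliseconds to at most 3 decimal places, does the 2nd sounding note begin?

1. 0.0ms @ 0 + 421.875ms (9/8)
2. 421.875ms @ 9/8 + 703.125ms (15/8)

note 2 onset = 9/8b = 421.875ms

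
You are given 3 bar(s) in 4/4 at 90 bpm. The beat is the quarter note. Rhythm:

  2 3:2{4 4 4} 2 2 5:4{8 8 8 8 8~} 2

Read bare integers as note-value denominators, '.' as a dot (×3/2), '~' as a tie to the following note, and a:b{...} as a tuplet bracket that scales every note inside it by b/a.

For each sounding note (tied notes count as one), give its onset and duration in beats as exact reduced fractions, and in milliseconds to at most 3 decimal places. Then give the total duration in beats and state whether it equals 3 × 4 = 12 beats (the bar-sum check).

1) 0.0ms=0b +1333.333ms=2b
2) 1333.333ms=2b +444.444ms=2/3b
3) 1777.778ms=8/3b +444.444ms=2/3b
4) 2222.222ms=10/3b +444.444ms=2/3b
5) 2666.667ms=4b +1333.333ms=2b
6) 4000.0ms=6b +1333.333ms=2b
7) 5333.333ms=8b +266.667ms=2/5b
8) 5600.0ms=42/5b +266.667ms=2/5b
9) 5866.667ms=44/5b +266.667ms=2/5b
10) 6133.333ms=46/5b +266.667ms=2/5b
11) 6400.0ms=48/5b +1600.0ms=12/5b
Σ=12b of 12 (90bpm 4/4) — PASS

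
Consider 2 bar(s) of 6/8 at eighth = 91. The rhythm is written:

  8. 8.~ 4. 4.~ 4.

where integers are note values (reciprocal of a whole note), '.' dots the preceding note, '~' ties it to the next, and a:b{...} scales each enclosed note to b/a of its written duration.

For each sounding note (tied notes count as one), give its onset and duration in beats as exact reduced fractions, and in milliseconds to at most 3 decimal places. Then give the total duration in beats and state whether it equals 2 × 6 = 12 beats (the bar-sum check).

1) 0.0ms=0b +989.011ms=3/2b
2) 989.011ms=3/2b +2967.033ms=9/2b
3) 3956.044ms=6b +3956.044ms=6b
Σ=12b of 12 (91bpm 6/8) — PASS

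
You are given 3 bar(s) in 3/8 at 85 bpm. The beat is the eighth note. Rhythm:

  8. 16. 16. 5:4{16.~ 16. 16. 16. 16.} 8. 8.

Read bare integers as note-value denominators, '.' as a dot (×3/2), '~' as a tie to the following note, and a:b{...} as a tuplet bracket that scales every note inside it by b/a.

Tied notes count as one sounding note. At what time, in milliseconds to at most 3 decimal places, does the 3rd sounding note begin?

note 3 onset = 9/4b = 1588.235ms

1. 0.0ms @ 0 + 1058.824ms (3/2)
2. 1058.824ms @ 3/2 + 529.412ms (3/4)
3. 1588.235ms @ 9/4 + 529.412ms (3/4)
4. 2117.647ms @ 3 + 847.059ms (6/5)
5. 2964.706ms @ 21/5 + 423.529ms (3/5)
6. 3388.235ms @ 24/5 + 423.529ms (3/5)
7. 3811.765ms @ 27/5 + 423.529ms (3/5)
8. 4235.294ms @ 6 + 1058.824ms (3/2)
9. 5294.118ms @ 15/2 + 1058.824ms (3/2)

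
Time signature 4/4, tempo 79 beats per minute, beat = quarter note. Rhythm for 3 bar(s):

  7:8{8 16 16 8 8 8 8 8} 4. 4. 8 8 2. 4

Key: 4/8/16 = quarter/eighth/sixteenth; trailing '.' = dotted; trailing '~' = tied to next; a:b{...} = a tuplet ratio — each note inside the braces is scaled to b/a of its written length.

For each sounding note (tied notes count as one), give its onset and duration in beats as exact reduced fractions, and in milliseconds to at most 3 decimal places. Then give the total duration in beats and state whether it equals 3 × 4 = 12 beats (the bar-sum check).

1) 0.0ms=0b +433.996ms=4/7b
2) 433.996ms=4/7b +216.998ms=2/7b
3) 650.995ms=6/7b +216.998ms=2/7b
4) 867.993ms=8/7b +433.996ms=4/7b
5) 1301.989ms=12/7b +433.996ms=4/7b
6) 1735.986ms=16/7b +433.996ms=4/7b
7) 2169.982ms=20/7b +433.996ms=4/7b
8) 2603.978ms=24/7b +433.996ms=4/7b
9) 3037.975ms=4b +1139.241ms=3/2b
10) 4177.215ms=11/2b +1139.241ms=3/2b
11) 5316.456ms=7b +379.747ms=1/2b
12) 5696.203ms=15/2b +379.747ms=1/2b
13) 6075.949ms=8b +2278.481ms=3b
14) 8354.43ms=11b +759.494ms=1b
Σ=12b of 12 (79bpm 4/4) — PASS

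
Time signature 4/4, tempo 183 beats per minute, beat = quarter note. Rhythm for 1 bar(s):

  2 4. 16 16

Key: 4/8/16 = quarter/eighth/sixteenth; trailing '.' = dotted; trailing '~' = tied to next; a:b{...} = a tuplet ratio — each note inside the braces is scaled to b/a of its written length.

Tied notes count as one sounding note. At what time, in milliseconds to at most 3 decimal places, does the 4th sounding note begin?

note 4 onset = 15/4b = 1229.508ms

1. 0.0ms @ 0 + 655.738ms (2)
2. 655.738ms @ 2 + 491.803ms (3/2)
3. 1147.541ms @ 7/2 + 81.967ms (1/4)
4. 1229.508ms @ 15/4 + 81.967ms (1/4)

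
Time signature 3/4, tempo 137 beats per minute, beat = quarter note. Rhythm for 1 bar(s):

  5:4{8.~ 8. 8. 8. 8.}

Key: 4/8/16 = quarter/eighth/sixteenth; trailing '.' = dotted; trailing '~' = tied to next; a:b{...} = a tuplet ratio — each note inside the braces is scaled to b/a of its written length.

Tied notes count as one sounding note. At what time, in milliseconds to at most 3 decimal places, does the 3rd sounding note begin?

1. 0.0ms @ 0 + 525.547ms (6/5)
2. 525.547ms @ 6/5 + 262.774ms (3/5)
3. 788.321ms @ 9/5 + 262.774ms (3/5)
4. 1051.095ms @ 12/5 + 262.774ms (3/5)

note 3 onset = 9/5b = 788.321ms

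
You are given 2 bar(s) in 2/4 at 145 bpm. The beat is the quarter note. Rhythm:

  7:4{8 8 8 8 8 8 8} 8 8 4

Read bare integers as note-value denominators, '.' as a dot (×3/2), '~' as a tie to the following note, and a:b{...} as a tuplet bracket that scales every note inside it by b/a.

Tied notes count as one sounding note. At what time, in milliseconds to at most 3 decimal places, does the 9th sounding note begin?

note 9 onset = 5/2b = 1034.483ms

1. 0.0ms @ 0 + 118.227ms (2/7)
2. 118.227ms @ 2/7 + 118.227ms (2/7)
3. 236.453ms @ 4/7 + 118.227ms (2/7)
4. 354.68ms @ 6/7 + 118.227ms (2/7)
5. 472.906ms @ 8/7 + 118.227ms (2/7)
6. 591.133ms @ 10/7 + 118.227ms (2/7)
7. 709.36ms @ 12/7 + 118.227ms (2/7)
8. 827.586ms @ 2 + 206.897ms (1/2)
9. 1034.483ms @ 5/2 + 206.897ms (1/2)
10. 1241.379ms @ 3 + 413.793ms (1)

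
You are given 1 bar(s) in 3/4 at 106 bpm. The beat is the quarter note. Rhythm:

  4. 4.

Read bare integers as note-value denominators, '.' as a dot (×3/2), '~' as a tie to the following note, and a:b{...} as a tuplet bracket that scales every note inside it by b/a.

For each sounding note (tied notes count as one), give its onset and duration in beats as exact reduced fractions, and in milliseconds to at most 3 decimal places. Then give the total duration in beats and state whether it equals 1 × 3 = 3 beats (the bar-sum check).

1) 0.0ms=0b +849.057ms=3/2b
2) 849.057ms=3/2b +849.057ms=3/2b
Σ=3b of 3 (106bpm 3/4) — PASS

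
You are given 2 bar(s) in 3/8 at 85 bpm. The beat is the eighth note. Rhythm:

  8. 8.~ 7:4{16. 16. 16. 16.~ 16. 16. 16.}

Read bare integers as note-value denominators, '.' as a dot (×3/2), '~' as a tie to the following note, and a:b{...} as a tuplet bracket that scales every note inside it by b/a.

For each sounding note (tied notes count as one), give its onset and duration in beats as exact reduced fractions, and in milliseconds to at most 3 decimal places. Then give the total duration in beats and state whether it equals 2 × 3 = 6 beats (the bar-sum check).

1) 0.0ms=0b +1058.824ms=3/2b
2) 1058.824ms=3/2b +1361.345ms=27/14b
3) 2420.168ms=24/7b +302.521ms=3/7b
4) 2722.689ms=27/7b +302.521ms=3/7b
5) 3025.21ms=30/7b +605.042ms=6/7b
6) 3630.252ms=36/7b +302.521ms=3/7b
7) 3932.773ms=39/7b +302.521ms=3/7b
Σ=6b of 6 (85bpm 3/8) — PASS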